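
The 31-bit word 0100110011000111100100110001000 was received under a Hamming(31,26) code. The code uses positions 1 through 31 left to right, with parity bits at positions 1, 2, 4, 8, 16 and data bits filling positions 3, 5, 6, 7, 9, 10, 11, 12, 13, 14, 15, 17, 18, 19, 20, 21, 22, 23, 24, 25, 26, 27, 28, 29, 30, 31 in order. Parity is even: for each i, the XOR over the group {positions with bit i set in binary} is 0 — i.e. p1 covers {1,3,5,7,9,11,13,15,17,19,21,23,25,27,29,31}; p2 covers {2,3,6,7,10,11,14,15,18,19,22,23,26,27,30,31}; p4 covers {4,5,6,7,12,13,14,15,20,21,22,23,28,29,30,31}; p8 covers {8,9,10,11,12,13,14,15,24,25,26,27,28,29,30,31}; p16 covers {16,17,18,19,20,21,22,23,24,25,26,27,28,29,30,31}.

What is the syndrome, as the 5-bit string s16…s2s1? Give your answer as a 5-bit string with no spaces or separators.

s1 (pos 1,3,5,7,9,11,13,15,17,19,21,23,25,27,29,31): 0⊕0⊕1⊕0⊕1⊕0⊕0⊕1⊕1⊕0⊕0⊕1⊕0⊕0⊕0⊕0 = 1
s2 (pos 2,3,6,7,10,11,14,15,18,19,22,23,26,27,30,31): 1⊕0⊕1⊕0⊕1⊕0⊕1⊕1⊕0⊕0⊕0⊕1⊕0⊕0⊕0⊕0 = 0
s4 (pos 4,5,6,7,12,13,14,15,20,21,22,23,28,29,30,31): 0⊕1⊕1⊕0⊕0⊕0⊕1⊕1⊕1⊕0⊕0⊕1⊕1⊕0⊕0⊕0 = 1
s8 (pos 8,9,10,11,12,13,14,15,24,25,26,27,28,29,30,31): 0⊕1⊕1⊕0⊕0⊕0⊕1⊕1⊕1⊕0⊕0⊕0⊕1⊕0⊕0⊕0 = 0
s16 (pos 16,17,18,19,20,21,22,23,24,25,26,27,28,29,30,31): 1⊕1⊕0⊕0⊕1⊕0⊕0⊕1⊕1⊕0⊕0⊕0⊕1⊕0⊕0⊕0 = 0
Syndrome s16…s1 = 00101 → error at position 5.

00101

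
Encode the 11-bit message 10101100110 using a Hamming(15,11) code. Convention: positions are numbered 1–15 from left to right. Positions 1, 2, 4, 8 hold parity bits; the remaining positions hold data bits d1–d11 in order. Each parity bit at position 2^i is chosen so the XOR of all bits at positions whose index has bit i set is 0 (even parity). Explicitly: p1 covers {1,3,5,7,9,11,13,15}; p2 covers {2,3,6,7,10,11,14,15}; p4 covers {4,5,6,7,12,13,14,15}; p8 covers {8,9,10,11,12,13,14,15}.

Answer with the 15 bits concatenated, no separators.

101101001100110

Place data at non-parity positions: p1 p2 1 p4 0 1 0 p8 1 1 0 0 1 1 0
p1 (pos 1,3,5,7,9,11,13,15): XOR of data positions = 1⊕0⊕0⊕1⊕0⊕1⊕0 = 1
p2 (pos 2,3,6,7,10,11,14,15): XOR of data positions = 1⊕1⊕0⊕1⊕0⊕1⊕0 = 0
p4 (pos 4,5,6,7,12,13,14,15): XOR of data positions = 0⊕1⊕0⊕0⊕1⊕1⊕0 = 1
p8 (pos 8,9,10,11,12,13,14,15): XOR of data positions = 1⊕1⊕0⊕0⊕1⊕1⊕0 = 0
Codeword: 101101001100110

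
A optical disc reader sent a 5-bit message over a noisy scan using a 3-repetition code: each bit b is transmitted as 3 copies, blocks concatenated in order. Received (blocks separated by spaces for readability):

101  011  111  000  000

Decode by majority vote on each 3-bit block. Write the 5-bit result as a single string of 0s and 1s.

11100

Block 1 (101): 2 ones → 1
Block 2 (011): 2 ones → 1
Block 3 (111): 3 ones → 1
Block 4 (000): 0 ones → 0
Block 5 (000): 0 ones → 0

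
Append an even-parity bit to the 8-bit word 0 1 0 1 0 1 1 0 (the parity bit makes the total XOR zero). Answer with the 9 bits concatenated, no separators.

XOR of the 8 data bits: 0⊕1⊕0⊕1⊕0⊕1⊕1⊕0 = 0
Parity bit = 0 (so all 9 bits XOR to 0).

010101100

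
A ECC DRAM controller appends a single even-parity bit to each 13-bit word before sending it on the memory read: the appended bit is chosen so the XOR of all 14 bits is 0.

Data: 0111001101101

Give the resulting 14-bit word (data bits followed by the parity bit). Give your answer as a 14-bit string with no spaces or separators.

01110011011010

XOR of the 13 data bits: 0⊕1⊕1⊕1⊕0⊕0⊕1⊕1⊕0⊕1⊕1⊕0⊕1 = 0
Parity bit = 0 (so all 14 bits XOR to 0).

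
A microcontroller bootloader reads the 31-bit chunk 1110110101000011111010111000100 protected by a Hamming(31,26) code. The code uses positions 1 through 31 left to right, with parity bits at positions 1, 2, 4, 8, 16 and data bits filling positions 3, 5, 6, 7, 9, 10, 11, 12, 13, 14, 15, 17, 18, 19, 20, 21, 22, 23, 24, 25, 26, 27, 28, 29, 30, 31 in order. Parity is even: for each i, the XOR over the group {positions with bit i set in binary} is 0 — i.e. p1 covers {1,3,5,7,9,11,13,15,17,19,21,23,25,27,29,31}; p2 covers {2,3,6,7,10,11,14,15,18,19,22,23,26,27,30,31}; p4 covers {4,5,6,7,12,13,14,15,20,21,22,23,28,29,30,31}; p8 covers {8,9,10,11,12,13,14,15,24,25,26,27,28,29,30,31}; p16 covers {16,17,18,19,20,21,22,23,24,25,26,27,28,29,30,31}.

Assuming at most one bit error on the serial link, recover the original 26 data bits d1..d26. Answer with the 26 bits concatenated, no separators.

s1 (pos 1,3,5,7,9,11,13,15,17,19,21,23,25,27,29,31): 1⊕1⊕1⊕0⊕0⊕0⊕0⊕1⊕1⊕1⊕1⊕1⊕1⊕0⊕1⊕0 = 0
s2 (pos 2,3,6,7,10,11,14,15,18,19,22,23,26,27,30,31): 1⊕1⊕1⊕0⊕1⊕0⊕0⊕1⊕1⊕1⊕0⊕1⊕0⊕0⊕0⊕0 = 0
s4 (pos 4,5,6,7,12,13,14,15,20,21,22,23,28,29,30,31): 0⊕1⊕1⊕0⊕0⊕0⊕0⊕1⊕0⊕1⊕0⊕1⊕0⊕1⊕0⊕0 = 0
s8 (pos 8,9,10,11,12,13,14,15,24,25,26,27,28,29,30,31): 1⊕0⊕1⊕0⊕0⊕0⊕0⊕1⊕1⊕1⊕0⊕0⊕0⊕1⊕0⊕0 = 0
s16 (pos 16,17,18,19,20,21,22,23,24,25,26,27,28,29,30,31): 1⊕1⊕1⊕1⊕0⊕1⊕0⊕1⊕1⊕1⊕0⊕0⊕0⊕1⊕0⊕0 = 1
Syndrome s16…s1 = 10000 → error at position 16.
Flip position 16: 1110110101000011111010111000100 → 1110110101000010111010111000100
Read data bits from positions 3,5,6,7,9,10,11,12,13,14,15,17,18,19,20,21,22,23,24,25,26,27,28,29,30,31: 11100100001111010111000100

11100100001111010111000100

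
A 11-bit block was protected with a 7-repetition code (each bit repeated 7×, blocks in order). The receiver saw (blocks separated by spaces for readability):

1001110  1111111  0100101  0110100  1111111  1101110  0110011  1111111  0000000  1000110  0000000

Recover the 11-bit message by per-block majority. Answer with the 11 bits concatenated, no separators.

Block 1 (1001110): 4 ones → 1
Block 2 (1111111): 7 ones → 1
Block 3 (0100101): 3 ones → 0
Block 4 (0110100): 3 ones → 0
Block 5 (1111111): 7 ones → 1
Block 6 (1101110): 5 ones → 1
Block 7 (0110011): 4 ones → 1
Block 8 (1111111): 7 ones → 1
Block 9 (0000000): 0 ones → 0
Block 10 (1000110): 3 ones → 0
Block 11 (0000000): 0 ones → 0

11001111000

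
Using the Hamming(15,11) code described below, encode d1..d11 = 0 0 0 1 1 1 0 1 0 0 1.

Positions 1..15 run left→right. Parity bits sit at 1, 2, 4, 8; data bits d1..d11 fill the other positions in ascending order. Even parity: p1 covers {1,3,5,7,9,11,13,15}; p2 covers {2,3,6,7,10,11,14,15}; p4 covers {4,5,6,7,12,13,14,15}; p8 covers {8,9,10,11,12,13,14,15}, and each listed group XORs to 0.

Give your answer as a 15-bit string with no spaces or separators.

Place data at non-parity positions: p1 p2 0 p4 0 0 1 p8 1 1 0 1 0 0 1
p1 (pos 1,3,5,7,9,11,13,15): XOR of data positions = 0⊕0⊕1⊕1⊕0⊕0⊕1 = 1
p2 (pos 2,3,6,7,10,11,14,15): XOR of data positions = 0⊕0⊕1⊕1⊕0⊕0⊕1 = 1
p4 (pos 4,5,6,7,12,13,14,15): XOR of data positions = 0⊕0⊕1⊕1⊕0⊕0⊕1 = 1
p8 (pos 8,9,10,11,12,13,14,15): XOR of data positions = 1⊕1⊕0⊕1⊕0⊕0⊕1 = 0
Codeword: 110100101101001

110100101101001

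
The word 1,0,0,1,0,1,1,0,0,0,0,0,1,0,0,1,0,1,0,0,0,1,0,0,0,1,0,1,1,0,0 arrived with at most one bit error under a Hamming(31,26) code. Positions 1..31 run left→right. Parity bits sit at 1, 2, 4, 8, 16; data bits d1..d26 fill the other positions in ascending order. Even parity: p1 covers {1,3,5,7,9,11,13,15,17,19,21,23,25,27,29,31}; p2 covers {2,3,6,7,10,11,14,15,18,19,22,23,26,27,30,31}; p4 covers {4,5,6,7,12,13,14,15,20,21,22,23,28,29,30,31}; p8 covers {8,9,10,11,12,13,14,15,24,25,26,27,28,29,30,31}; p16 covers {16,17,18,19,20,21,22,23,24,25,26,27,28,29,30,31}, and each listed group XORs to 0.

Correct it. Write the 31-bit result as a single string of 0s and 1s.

1001001000001001010001000101100

s1 (pos 1,3,5,7,9,11,13,15,17,19,21,23,25,27,29,31): 1⊕0⊕0⊕1⊕0⊕0⊕1⊕0⊕0⊕0⊕0⊕0⊕0⊕0⊕1⊕0 = 0
s2 (pos 2,3,6,7,10,11,14,15,18,19,22,23,26,27,30,31): 0⊕0⊕1⊕1⊕0⊕0⊕0⊕0⊕1⊕0⊕1⊕0⊕1⊕0⊕0⊕0 = 1
s4 (pos 4,5,6,7,12,13,14,15,20,21,22,23,28,29,30,31): 1⊕0⊕1⊕1⊕0⊕1⊕0⊕0⊕0⊕0⊕1⊕0⊕1⊕1⊕0⊕0 = 1
s8 (pos 8,9,10,11,12,13,14,15,24,25,26,27,28,29,30,31): 0⊕0⊕0⊕0⊕0⊕1⊕0⊕0⊕0⊕0⊕1⊕0⊕1⊕1⊕0⊕0 = 0
s16 (pos 16,17,18,19,20,21,22,23,24,25,26,27,28,29,30,31): 1⊕0⊕1⊕0⊕0⊕0⊕1⊕0⊕0⊕0⊕1⊕0⊕1⊕1⊕0⊕0 = 0
Syndrome s16…s1 = 00110 → error at position 6.
Flip position 6: 1001011000001001010001000101100 → 1001001000001001010001000101100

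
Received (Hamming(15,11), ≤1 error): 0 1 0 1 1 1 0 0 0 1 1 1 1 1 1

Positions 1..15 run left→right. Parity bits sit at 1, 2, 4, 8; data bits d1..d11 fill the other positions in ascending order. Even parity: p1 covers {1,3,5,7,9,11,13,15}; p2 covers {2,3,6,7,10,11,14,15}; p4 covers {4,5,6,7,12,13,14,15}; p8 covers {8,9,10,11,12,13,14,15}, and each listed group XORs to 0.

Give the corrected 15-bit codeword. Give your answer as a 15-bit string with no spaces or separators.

010011000111111

s1 (pos 1,3,5,7,9,11,13,15): 0⊕0⊕1⊕0⊕0⊕1⊕1⊕1 = 0
s2 (pos 2,3,6,7,10,11,14,15): 1⊕0⊕1⊕0⊕1⊕1⊕1⊕1 = 0
s4 (pos 4,5,6,7,12,13,14,15): 1⊕1⊕1⊕0⊕1⊕1⊕1⊕1 = 1
s8 (pos 8,9,10,11,12,13,14,15): 0⊕0⊕1⊕1⊕1⊕1⊕1⊕1 = 0
Syndrome s8…s1 = 0100 → error at position 4.
Flip position 4: 010111000111111 → 010011000111111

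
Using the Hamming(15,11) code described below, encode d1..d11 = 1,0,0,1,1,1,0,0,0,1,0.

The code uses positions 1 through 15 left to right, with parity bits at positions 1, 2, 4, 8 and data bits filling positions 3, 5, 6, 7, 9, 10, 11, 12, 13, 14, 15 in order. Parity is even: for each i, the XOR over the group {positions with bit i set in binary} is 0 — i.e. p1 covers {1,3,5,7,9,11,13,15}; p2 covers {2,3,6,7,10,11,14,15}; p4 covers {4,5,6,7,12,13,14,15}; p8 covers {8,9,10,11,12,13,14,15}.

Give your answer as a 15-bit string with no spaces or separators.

Place data at non-parity positions: p1 p2 1 p4 0 0 1 p8 1 1 0 0 0 1 0
p1 (pos 1,3,5,7,9,11,13,15): XOR of data positions = 1⊕0⊕1⊕1⊕0⊕0⊕0 = 1
p2 (pos 2,3,6,7,10,11,14,15): XOR of data positions = 1⊕0⊕1⊕1⊕0⊕1⊕0 = 0
p4 (pos 4,5,6,7,12,13,14,15): XOR of data positions = 0⊕0⊕1⊕0⊕0⊕1⊕0 = 0
p8 (pos 8,9,10,11,12,13,14,15): XOR of data positions = 1⊕1⊕0⊕0⊕0⊕1⊕0 = 1
Codeword: 101000111100010

101000111100010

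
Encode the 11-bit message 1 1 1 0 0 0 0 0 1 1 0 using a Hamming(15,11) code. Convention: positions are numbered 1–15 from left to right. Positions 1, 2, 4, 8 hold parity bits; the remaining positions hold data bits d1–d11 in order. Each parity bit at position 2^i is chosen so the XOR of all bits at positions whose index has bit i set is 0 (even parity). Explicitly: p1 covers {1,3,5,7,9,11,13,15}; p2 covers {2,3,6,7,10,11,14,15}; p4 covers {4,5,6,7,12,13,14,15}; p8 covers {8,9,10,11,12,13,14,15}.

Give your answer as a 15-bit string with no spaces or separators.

Place data at non-parity positions: p1 p2 1 p4 1 1 0 p8 0 0 0 0 1 1 0
p1 (pos 1,3,5,7,9,11,13,15): XOR of data positions = 1⊕1⊕0⊕0⊕0⊕1⊕0 = 1
p2 (pos 2,3,6,7,10,11,14,15): XOR of data positions = 1⊕1⊕0⊕0⊕0⊕1⊕0 = 1
p4 (pos 4,5,6,7,12,13,14,15): XOR of data positions = 1⊕1⊕0⊕0⊕1⊕1⊕0 = 0
p8 (pos 8,9,10,11,12,13,14,15): XOR of data positions = 0⊕0⊕0⊕0⊕1⊕1⊕0 = 0
Codeword: 111011000000110

111011000000110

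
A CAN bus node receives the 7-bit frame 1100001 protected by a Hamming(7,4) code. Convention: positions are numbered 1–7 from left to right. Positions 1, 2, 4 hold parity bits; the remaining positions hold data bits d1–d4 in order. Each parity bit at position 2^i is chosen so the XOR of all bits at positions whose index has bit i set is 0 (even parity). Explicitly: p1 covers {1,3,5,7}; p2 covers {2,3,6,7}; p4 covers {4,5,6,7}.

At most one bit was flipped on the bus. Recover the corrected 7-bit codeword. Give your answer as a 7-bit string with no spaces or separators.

1101001

s1 (pos 1,3,5,7): 1⊕0⊕0⊕1 = 0
s2 (pos 2,3,6,7): 1⊕0⊕0⊕1 = 0
s4 (pos 4,5,6,7): 0⊕0⊕0⊕1 = 1
Syndrome s4…s1 = 100 → error at position 4.
Flip position 4: 1100001 → 1101001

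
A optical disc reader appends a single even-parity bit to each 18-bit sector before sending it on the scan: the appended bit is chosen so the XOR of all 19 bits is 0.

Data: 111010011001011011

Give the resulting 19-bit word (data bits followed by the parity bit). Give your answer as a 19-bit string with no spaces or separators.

1110100110010110111

XOR of the 18 data bits: 1⊕1⊕1⊕0⊕1⊕0⊕0⊕1⊕1⊕0⊕0⊕1⊕0⊕1⊕1⊕0⊕1⊕1 = 1
Parity bit = 1 (so all 19 bits XOR to 0).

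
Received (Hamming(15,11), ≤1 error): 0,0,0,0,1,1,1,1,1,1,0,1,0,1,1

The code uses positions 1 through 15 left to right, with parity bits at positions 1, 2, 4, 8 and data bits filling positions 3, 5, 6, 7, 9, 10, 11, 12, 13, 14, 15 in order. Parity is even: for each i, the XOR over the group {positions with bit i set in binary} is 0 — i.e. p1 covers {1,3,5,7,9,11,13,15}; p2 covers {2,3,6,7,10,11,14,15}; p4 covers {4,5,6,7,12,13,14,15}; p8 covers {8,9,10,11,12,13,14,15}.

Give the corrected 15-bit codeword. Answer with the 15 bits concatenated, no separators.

010011111101011

s1 (pos 1,3,5,7,9,11,13,15): 0⊕0⊕1⊕1⊕1⊕0⊕0⊕1 = 0
s2 (pos 2,3,6,7,10,11,14,15): 0⊕0⊕1⊕1⊕1⊕0⊕1⊕1 = 1
s4 (pos 4,5,6,7,12,13,14,15): 0⊕1⊕1⊕1⊕1⊕0⊕1⊕1 = 0
s8 (pos 8,9,10,11,12,13,14,15): 1⊕1⊕1⊕0⊕1⊕0⊕1⊕1 = 0
Syndrome s8…s1 = 0010 → error at position 2.
Flip position 2: 000011111101011 → 010011111101011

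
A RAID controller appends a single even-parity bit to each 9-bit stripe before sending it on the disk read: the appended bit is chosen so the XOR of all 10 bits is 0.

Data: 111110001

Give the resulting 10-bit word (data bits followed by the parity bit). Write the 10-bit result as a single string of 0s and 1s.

XOR of the 9 data bits: 1⊕1⊕1⊕1⊕1⊕0⊕0⊕0⊕1 = 0
Parity bit = 0 (so all 10 bits XOR to 0).

1111100010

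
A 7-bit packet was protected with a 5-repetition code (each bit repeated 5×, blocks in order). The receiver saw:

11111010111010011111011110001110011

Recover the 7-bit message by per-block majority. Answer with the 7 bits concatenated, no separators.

1101101

Block 1 (11111): 5 ones → 1
Block 2 (01011): 3 ones → 1
Block 3 (10100): 2 ones → 0
Block 4 (11111): 5 ones → 1
Block 5 (01111): 4 ones → 1
Block 6 (00011): 2 ones → 0
Block 7 (10011): 3 ones → 1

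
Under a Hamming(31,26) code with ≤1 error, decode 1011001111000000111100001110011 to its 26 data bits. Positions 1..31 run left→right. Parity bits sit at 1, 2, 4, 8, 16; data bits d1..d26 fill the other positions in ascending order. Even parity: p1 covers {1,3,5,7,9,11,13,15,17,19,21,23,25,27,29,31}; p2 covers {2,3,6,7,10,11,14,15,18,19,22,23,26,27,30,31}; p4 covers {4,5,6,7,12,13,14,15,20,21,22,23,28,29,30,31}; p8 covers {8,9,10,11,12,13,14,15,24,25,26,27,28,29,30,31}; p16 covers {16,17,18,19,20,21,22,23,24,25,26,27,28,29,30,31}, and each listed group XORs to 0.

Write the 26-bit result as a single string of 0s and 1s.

s1 (pos 1,3,5,7,9,11,13,15,17,19,21,23,25,27,29,31): 1⊕1⊕0⊕1⊕1⊕0⊕0⊕0⊕1⊕1⊕0⊕0⊕1⊕1⊕0⊕1 = 1
s2 (pos 2,3,6,7,10,11,14,15,18,19,22,23,26,27,30,31): 0⊕1⊕0⊕1⊕1⊕0⊕0⊕0⊕1⊕1⊕0⊕0⊕1⊕1⊕1⊕1 = 1
s4 (pos 4,5,6,7,12,13,14,15,20,21,22,23,28,29,30,31): 1⊕0⊕0⊕1⊕0⊕0⊕0⊕0⊕1⊕0⊕0⊕0⊕0⊕0⊕1⊕1 = 1
s8 (pos 8,9,10,11,12,13,14,15,24,25,26,27,28,29,30,31): 1⊕1⊕1⊕0⊕0⊕0⊕0⊕0⊕0⊕1⊕1⊕1⊕0⊕0⊕1⊕1 = 0
s16 (pos 16,17,18,19,20,21,22,23,24,25,26,27,28,29,30,31): 0⊕1⊕1⊕1⊕1⊕0⊕0⊕0⊕0⊕1⊕1⊕1⊕0⊕0⊕1⊕1 = 1
Syndrome s16…s1 = 10111 → error at position 23.
Flip position 23: 1011001111000000111100001110011 → 1011001111000000111100101110011
Read data bits from positions 3,5,6,7,9,10,11,12,13,14,15,17,18,19,20,21,22,23,24,25,26,27,28,29,30,31: 10011100000111100101110011

10011100000111100101110011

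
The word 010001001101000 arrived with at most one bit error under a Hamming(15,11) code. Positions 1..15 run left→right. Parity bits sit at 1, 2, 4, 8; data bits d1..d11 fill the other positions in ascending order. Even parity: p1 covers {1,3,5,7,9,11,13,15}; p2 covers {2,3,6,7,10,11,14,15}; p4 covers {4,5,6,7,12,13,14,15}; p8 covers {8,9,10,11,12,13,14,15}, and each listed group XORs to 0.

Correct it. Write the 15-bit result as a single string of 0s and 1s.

s1 (pos 1,3,5,7,9,11,13,15): 0⊕0⊕0⊕0⊕1⊕0⊕0⊕0 = 1
s2 (pos 2,3,6,7,10,11,14,15): 1⊕0⊕1⊕0⊕1⊕0⊕0⊕0 = 1
s4 (pos 4,5,6,7,12,13,14,15): 0⊕0⊕1⊕0⊕1⊕0⊕0⊕0 = 0
s8 (pos 8,9,10,11,12,13,14,15): 0⊕1⊕1⊕0⊕1⊕0⊕0⊕0 = 1
Syndrome s8…s1 = 1011 → error at position 11.
Flip position 11: 010001001101000 → 010001001111000

010001001111000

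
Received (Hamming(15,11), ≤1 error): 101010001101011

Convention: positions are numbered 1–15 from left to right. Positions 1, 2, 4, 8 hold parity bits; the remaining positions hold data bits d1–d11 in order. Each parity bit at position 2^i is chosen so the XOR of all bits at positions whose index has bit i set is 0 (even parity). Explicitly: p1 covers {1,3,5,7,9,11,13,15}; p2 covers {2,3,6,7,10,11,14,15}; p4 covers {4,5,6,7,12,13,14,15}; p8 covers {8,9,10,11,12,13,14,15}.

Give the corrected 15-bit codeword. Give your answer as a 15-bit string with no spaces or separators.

s1 (pos 1,3,5,7,9,11,13,15): 1⊕1⊕1⊕0⊕1⊕0⊕0⊕1 = 1
s2 (pos 2,3,6,7,10,11,14,15): 0⊕1⊕0⊕0⊕1⊕0⊕1⊕1 = 0
s4 (pos 4,5,6,7,12,13,14,15): 0⊕1⊕0⊕0⊕1⊕0⊕1⊕1 = 0
s8 (pos 8,9,10,11,12,13,14,15): 0⊕1⊕1⊕0⊕1⊕0⊕1⊕1 = 1
Syndrome s8…s1 = 1001 → error at position 9.
Flip position 9: 101010001101011 → 101010000101011

101010000101011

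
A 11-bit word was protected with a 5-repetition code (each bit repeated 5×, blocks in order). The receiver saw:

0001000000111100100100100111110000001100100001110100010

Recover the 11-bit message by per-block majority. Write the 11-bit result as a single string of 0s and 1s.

00100100010

Block 1 (00010): 1 one → 0
Block 2 (00000): 0 ones → 0
Block 3 (11110): 4 ones → 1
Block 4 (01001): 2 ones → 0
Block 5 (00100): 1 one → 0
Block 6 (11111): 5 ones → 1
Block 7 (00000): 0 ones → 0
Block 8 (01100): 2 ones → 0
Block 9 (10000): 1 one → 0
Block 10 (11101): 4 ones → 1
Block 11 (00010): 1 one → 0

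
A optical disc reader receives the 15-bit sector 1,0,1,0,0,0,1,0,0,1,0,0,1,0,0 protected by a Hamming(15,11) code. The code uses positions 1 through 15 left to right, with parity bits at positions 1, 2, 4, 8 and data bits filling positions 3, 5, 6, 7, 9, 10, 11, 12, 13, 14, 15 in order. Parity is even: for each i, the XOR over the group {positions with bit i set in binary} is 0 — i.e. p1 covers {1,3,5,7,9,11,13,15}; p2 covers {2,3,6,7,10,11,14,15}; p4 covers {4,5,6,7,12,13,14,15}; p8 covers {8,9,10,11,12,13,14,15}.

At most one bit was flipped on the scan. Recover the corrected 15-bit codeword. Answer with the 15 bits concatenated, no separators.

111000100100100

s1 (pos 1,3,5,7,9,11,13,15): 1⊕1⊕0⊕1⊕0⊕0⊕1⊕0 = 0
s2 (pos 2,3,6,7,10,11,14,15): 0⊕1⊕0⊕1⊕1⊕0⊕0⊕0 = 1
s4 (pos 4,5,6,7,12,13,14,15): 0⊕0⊕0⊕1⊕0⊕1⊕0⊕0 = 0
s8 (pos 8,9,10,11,12,13,14,15): 0⊕0⊕1⊕0⊕0⊕1⊕0⊕0 = 0
Syndrome s8…s1 = 0010 → error at position 2.
Flip position 2: 101000100100100 → 111000100100100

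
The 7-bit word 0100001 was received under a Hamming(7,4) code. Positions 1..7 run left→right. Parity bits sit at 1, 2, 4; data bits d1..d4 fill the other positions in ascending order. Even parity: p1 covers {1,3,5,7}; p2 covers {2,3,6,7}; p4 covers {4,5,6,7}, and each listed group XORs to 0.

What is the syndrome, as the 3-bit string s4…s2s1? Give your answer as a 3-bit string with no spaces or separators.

s1 (pos 1,3,5,7): 0⊕0⊕0⊕1 = 1
s2 (pos 2,3,6,7): 1⊕0⊕0⊕1 = 0
s4 (pos 4,5,6,7): 0⊕0⊕0⊕1 = 1
Syndrome s4…s1 = 101 → error at position 5.

101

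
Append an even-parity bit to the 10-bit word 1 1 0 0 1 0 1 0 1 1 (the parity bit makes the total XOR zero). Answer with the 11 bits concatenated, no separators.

11001010110

XOR of the 10 data bits: 1⊕1⊕0⊕0⊕1⊕0⊕1⊕0⊕1⊕1 = 0
Parity bit = 0 (so all 11 bits XOR to 0).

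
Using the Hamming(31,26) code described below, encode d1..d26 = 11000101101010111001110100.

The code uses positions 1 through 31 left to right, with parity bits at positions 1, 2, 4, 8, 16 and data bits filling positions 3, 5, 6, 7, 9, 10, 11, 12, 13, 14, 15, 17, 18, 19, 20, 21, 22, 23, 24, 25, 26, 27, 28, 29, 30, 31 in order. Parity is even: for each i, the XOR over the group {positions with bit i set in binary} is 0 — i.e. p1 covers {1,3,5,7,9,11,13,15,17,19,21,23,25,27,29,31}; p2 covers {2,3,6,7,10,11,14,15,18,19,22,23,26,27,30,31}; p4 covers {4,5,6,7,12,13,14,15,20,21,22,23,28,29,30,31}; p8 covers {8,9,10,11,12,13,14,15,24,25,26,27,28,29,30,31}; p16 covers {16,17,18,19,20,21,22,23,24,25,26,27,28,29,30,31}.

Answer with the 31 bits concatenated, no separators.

Place data at non-parity positions: p1 p2 1 p4 1 0 0 p8 0 1 0 1 1 0 1 p16 0 1 0 1 1 1 0 0 1 1 1 0 1 0 0
p1 (pos 1,3,5,7,9,11,13,15,17,19,21,23,25,27,29,31): XOR of data positions = 1⊕1⊕0⊕0⊕0⊕1⊕1⊕0⊕0⊕1⊕0⊕1⊕1⊕1⊕0 = 0
p2 (pos 2,3,6,7,10,11,14,15,18,19,22,23,26,27,30,31): XOR of data positions = 1⊕0⊕0⊕1⊕0⊕0⊕1⊕1⊕0⊕1⊕0⊕1⊕1⊕0⊕0 = 1
p4 (pos 4,5,6,7,12,13,14,15,20,21,22,23,28,29,30,31): XOR of data positions = 1⊕0⊕0⊕1⊕1⊕0⊕1⊕1⊕1⊕1⊕0⊕0⊕1⊕0⊕0 = 0
p8 (pos 8,9,10,11,12,13,14,15,24,25,26,27,28,29,30,31): XOR of data positions = 0⊕1⊕0⊕1⊕1⊕0⊕1⊕0⊕1⊕1⊕1⊕0⊕1⊕0⊕0 = 0
p16 (pos 16,17,18,19,20,21,22,23,24,25,26,27,28,29,30,31): XOR of data positions = 0⊕1⊕0⊕1⊕1⊕1⊕0⊕0⊕1⊕1⊕1⊕0⊕1⊕0⊕0 = 0
Codeword: 0110100001011010010111001110100

0110100001011010010111001110100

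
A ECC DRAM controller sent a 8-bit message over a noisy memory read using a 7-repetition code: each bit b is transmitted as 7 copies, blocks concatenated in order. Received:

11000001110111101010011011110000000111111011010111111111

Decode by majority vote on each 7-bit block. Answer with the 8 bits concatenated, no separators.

Block 1 (1100000): 2 ones → 0
Block 2 (1110111): 6 ones → 1
Block 3 (1010100): 3 ones → 0
Block 4 (1101111): 6 ones → 1
Block 5 (0000000): 0 ones → 0
Block 6 (1111110): 6 ones → 1
Block 7 (1101011): 5 ones → 1
Block 8 (1111111): 7 ones → 1

01010111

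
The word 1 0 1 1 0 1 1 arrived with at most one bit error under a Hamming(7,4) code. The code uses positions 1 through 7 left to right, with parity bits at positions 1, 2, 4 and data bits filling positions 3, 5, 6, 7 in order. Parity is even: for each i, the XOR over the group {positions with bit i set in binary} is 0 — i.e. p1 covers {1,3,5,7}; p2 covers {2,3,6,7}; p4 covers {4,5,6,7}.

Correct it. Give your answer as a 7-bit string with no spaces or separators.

s1 (pos 1,3,5,7): 1⊕1⊕0⊕1 = 1
s2 (pos 2,3,6,7): 0⊕1⊕1⊕1 = 1
s4 (pos 4,5,6,7): 1⊕0⊕1⊕1 = 1
Syndrome s4…s1 = 111 → error at position 7.
Flip position 7: 1011011 → 1011010

1011010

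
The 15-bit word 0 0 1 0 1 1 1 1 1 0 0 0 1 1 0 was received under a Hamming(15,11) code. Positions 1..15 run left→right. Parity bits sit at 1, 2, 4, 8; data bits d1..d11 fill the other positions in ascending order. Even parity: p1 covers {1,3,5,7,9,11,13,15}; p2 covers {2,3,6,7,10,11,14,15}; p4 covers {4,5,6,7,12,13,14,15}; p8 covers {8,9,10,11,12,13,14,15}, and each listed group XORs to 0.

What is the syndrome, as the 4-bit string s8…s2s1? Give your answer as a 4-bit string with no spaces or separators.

s1 (pos 1,3,5,7,9,11,13,15): 0⊕1⊕1⊕1⊕1⊕0⊕1⊕0 = 1
s2 (pos 2,3,6,7,10,11,14,15): 0⊕1⊕1⊕1⊕0⊕0⊕1⊕0 = 0
s4 (pos 4,5,6,7,12,13,14,15): 0⊕1⊕1⊕1⊕0⊕1⊕1⊕0 = 1
s8 (pos 8,9,10,11,12,13,14,15): 1⊕1⊕0⊕0⊕0⊕1⊕1⊕0 = 0
Syndrome s8…s1 = 0101 → error at position 5.

0101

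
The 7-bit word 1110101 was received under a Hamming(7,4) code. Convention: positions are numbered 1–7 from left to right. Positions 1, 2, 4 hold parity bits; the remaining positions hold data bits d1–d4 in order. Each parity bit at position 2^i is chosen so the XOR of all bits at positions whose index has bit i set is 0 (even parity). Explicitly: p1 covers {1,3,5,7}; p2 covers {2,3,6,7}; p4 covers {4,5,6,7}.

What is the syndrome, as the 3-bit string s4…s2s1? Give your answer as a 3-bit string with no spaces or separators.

s1 (pos 1,3,5,7): 1⊕1⊕1⊕1 = 0
s2 (pos 2,3,6,7): 1⊕1⊕0⊕1 = 1
s4 (pos 4,5,6,7): 0⊕1⊕0⊕1 = 0
Syndrome s4…s1 = 010 → error at position 2.

010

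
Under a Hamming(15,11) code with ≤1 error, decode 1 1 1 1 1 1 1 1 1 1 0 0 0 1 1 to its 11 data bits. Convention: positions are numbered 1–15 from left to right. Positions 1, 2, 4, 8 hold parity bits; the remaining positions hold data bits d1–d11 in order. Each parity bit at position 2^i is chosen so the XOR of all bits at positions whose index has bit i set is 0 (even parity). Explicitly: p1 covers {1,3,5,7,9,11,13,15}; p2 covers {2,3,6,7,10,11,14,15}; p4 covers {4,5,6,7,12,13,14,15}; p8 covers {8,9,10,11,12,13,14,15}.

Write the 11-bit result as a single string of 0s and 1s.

11111000011

s1 (pos 1,3,5,7,9,11,13,15): 1⊕1⊕1⊕1⊕1⊕0⊕0⊕1 = 0
s2 (pos 2,3,6,7,10,11,14,15): 1⊕1⊕1⊕1⊕1⊕0⊕1⊕1 = 1
s4 (pos 4,5,6,7,12,13,14,15): 1⊕1⊕1⊕1⊕0⊕0⊕1⊕1 = 0
s8 (pos 8,9,10,11,12,13,14,15): 1⊕1⊕1⊕0⊕0⊕0⊕1⊕1 = 1
Syndrome s8…s1 = 1010 → error at position 10.
Flip position 10: 111111111100011 → 111111111000011
Read data bits from positions 3,5,6,7,9,10,11,12,13,14,15: 11111000011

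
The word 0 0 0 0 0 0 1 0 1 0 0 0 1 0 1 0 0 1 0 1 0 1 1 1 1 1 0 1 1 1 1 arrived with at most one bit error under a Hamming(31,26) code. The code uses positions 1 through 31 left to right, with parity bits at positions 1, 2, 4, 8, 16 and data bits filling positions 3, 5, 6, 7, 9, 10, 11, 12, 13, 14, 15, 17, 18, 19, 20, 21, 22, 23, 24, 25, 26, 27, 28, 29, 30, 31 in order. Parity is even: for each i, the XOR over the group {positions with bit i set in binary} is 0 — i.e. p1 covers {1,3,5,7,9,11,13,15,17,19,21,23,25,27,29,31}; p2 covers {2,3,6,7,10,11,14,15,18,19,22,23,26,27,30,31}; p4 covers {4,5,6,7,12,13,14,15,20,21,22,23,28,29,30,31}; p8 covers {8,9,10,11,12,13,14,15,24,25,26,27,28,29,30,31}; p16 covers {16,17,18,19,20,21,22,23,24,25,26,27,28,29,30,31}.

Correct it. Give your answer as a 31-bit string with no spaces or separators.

s1 (pos 1,3,5,7,9,11,13,15,17,19,21,23,25,27,29,31): 0⊕0⊕0⊕1⊕1⊕0⊕1⊕1⊕0⊕0⊕0⊕1⊕1⊕0⊕1⊕1 = 0
s2 (pos 2,3,6,7,10,11,14,15,18,19,22,23,26,27,30,31): 0⊕0⊕0⊕1⊕0⊕0⊕0⊕1⊕1⊕0⊕1⊕1⊕1⊕0⊕1⊕1 = 0
s4 (pos 4,5,6,7,12,13,14,15,20,21,22,23,28,29,30,31): 0⊕0⊕0⊕1⊕0⊕1⊕0⊕1⊕1⊕0⊕1⊕1⊕1⊕1⊕1⊕1 = 0
s8 (pos 8,9,10,11,12,13,14,15,24,25,26,27,28,29,30,31): 0⊕1⊕0⊕0⊕0⊕1⊕0⊕1⊕1⊕1⊕1⊕0⊕1⊕1⊕1⊕1 = 0
s16 (pos 16,17,18,19,20,21,22,23,24,25,26,27,28,29,30,31): 0⊕0⊕1⊕0⊕1⊕0⊕1⊕1⊕1⊕1⊕1⊕0⊕1⊕1⊕1⊕1 = 1
Syndrome s16…s1 = 10000 → error at position 16.
Flip position 16: 0000001010001010010101111101111 → 0000001010001011010101111101111

0000001010001011010101111101111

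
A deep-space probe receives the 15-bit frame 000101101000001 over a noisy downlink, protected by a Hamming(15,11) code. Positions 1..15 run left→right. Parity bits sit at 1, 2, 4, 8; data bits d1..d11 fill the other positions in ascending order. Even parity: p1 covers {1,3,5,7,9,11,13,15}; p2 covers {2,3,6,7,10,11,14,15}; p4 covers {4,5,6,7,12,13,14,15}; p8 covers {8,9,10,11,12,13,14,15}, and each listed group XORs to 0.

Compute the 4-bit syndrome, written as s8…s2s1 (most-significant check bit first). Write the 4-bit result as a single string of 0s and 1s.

s1 (pos 1,3,5,7,9,11,13,15): 0⊕0⊕0⊕1⊕1⊕0⊕0⊕1 = 1
s2 (pos 2,3,6,7,10,11,14,15): 0⊕0⊕1⊕1⊕0⊕0⊕0⊕1 = 1
s4 (pos 4,5,6,7,12,13,14,15): 1⊕0⊕1⊕1⊕0⊕0⊕0⊕1 = 0
s8 (pos 8,9,10,11,12,13,14,15): 0⊕1⊕0⊕0⊕0⊕0⊕0⊕1 = 0
Syndrome s8…s1 = 0011 → error at position 3.

0011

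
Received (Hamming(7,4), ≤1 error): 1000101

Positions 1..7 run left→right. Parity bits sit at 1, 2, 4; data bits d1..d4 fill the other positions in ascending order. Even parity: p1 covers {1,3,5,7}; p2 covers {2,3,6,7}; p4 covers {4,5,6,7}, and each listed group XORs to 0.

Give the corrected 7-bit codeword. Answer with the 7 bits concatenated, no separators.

1010101

s1 (pos 1,3,5,7): 1⊕0⊕1⊕1 = 1
s2 (pos 2,3,6,7): 0⊕0⊕0⊕1 = 1
s4 (pos 4,5,6,7): 0⊕1⊕0⊕1 = 0
Syndrome s4…s1 = 011 → error at position 3.
Flip position 3: 1000101 → 1010101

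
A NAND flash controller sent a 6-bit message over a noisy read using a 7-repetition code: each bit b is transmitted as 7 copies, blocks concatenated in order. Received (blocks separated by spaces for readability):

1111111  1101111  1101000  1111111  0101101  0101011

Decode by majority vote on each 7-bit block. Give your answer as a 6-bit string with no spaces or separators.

Block 1 (1111111): 7 ones → 1
Block 2 (1101111): 6 ones → 1
Block 3 (1101000): 3 ones → 0
Block 4 (1111111): 7 ones → 1
Block 5 (0101101): 4 ones → 1
Block 6 (0101011): 4 ones → 1

110111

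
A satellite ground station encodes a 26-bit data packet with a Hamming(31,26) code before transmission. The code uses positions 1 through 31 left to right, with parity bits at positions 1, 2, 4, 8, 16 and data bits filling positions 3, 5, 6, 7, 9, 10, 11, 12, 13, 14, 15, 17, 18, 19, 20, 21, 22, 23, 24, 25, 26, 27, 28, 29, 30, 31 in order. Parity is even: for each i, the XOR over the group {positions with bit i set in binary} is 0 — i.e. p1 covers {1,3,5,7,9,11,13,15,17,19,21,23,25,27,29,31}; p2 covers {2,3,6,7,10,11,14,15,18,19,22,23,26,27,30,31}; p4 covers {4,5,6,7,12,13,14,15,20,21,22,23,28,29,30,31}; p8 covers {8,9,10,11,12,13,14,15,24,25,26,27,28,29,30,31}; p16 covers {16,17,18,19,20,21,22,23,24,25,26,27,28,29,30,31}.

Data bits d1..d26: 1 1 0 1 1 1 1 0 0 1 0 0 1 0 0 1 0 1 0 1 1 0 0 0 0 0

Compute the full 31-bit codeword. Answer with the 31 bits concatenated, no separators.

0011101011100101010010101100000

Place data at non-parity positions: p1 p2 1 p4 1 0 1 p8 1 1 1 0 0 1 0 p16 0 1 0 0 1 0 1 0 1 1 0 0 0 0 0
p1 (pos 1,3,5,7,9,11,13,15,17,19,21,23,25,27,29,31): XOR of data positions = 1⊕1⊕1⊕1⊕1⊕0⊕0⊕0⊕0⊕1⊕1⊕1⊕0⊕0⊕0 = 0
p2 (pos 2,3,6,7,10,11,14,15,18,19,22,23,26,27,30,31): XOR of data positions = 1⊕0⊕1⊕1⊕1⊕1⊕0⊕1⊕0⊕0⊕1⊕1⊕0⊕0⊕0 = 0
p4 (pos 4,5,6,7,12,13,14,15,20,21,22,23,28,29,30,31): XOR of data positions = 1⊕0⊕1⊕0⊕0⊕1⊕0⊕0⊕1⊕0⊕1⊕0⊕0⊕0⊕0 = 1
p8 (pos 8,9,10,11,12,13,14,15,24,25,26,27,28,29,30,31): XOR of data positions = 1⊕1⊕1⊕0⊕0⊕1⊕0⊕0⊕1⊕1⊕0⊕0⊕0⊕0⊕0 = 0
p16 (pos 16,17,18,19,20,21,22,23,24,25,26,27,28,29,30,31): XOR of data positions = 0⊕1⊕0⊕0⊕1⊕0⊕1⊕0⊕1⊕1⊕0⊕0⊕0⊕0⊕0 = 1
Codeword: 0011101011100101010010101100000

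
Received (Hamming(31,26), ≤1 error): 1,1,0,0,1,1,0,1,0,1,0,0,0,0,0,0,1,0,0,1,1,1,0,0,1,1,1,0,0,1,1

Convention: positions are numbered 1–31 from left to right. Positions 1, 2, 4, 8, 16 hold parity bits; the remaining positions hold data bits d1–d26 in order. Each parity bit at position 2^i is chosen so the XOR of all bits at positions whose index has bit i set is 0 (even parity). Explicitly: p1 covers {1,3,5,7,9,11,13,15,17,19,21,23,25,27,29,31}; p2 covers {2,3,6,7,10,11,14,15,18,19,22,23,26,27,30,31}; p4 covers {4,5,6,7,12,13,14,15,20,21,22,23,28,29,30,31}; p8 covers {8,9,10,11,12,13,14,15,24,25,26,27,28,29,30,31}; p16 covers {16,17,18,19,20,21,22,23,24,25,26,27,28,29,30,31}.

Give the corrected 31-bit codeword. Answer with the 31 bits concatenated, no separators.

1100110101000000100111001110111

s1 (pos 1,3,5,7,9,11,13,15,17,19,21,23,25,27,29,31): 1⊕0⊕1⊕0⊕0⊕0⊕0⊕0⊕1⊕0⊕1⊕0⊕1⊕1⊕0⊕1 = 1
s2 (pos 2,3,6,7,10,11,14,15,18,19,22,23,26,27,30,31): 1⊕0⊕1⊕0⊕1⊕0⊕0⊕0⊕0⊕0⊕1⊕0⊕1⊕1⊕1⊕1 = 0
s4 (pos 4,5,6,7,12,13,14,15,20,21,22,23,28,29,30,31): 0⊕1⊕1⊕0⊕0⊕0⊕0⊕0⊕1⊕1⊕1⊕0⊕0⊕0⊕1⊕1 = 1
s8 (pos 8,9,10,11,12,13,14,15,24,25,26,27,28,29,30,31): 1⊕0⊕1⊕0⊕0⊕0⊕0⊕0⊕0⊕1⊕1⊕1⊕0⊕0⊕1⊕1 = 1
s16 (pos 16,17,18,19,20,21,22,23,24,25,26,27,28,29,30,31): 0⊕1⊕0⊕0⊕1⊕1⊕1⊕0⊕0⊕1⊕1⊕1⊕0⊕0⊕1⊕1 = 1
Syndrome s16…s1 = 11101 → error at position 29.
Flip position 29: 1100110101000000100111001110011 → 1100110101000000100111001110111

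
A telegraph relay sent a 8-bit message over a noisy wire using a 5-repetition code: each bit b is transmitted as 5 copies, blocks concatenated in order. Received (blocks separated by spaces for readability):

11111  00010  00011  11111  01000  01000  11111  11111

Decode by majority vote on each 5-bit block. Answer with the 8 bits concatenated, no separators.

10010011

Block 1 (11111): 5 ones → 1
Block 2 (00010): 1 one → 0
Block 3 (00011): 2 ones → 0
Block 4 (11111): 5 ones → 1
Block 5 (01000): 1 one → 0
Block 6 (01000): 1 one → 0
Block 7 (11111): 5 ones → 1
Block 8 (11111): 5 ones → 1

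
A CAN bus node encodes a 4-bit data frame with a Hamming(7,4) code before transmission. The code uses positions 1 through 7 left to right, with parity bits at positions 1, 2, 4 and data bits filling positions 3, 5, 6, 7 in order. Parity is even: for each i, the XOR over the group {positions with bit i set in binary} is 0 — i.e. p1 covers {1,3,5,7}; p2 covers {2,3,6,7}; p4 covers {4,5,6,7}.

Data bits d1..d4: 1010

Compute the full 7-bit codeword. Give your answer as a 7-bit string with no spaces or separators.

1011010

Place data at non-parity positions: p1 p2 1 p4 0 1 0
p1 (pos 1,3,5,7): XOR of data positions = 1⊕0⊕0 = 1
p2 (pos 2,3,6,7): XOR of data positions = 1⊕1⊕0 = 0
p4 (pos 4,5,6,7): XOR of data positions = 0⊕1⊕0 = 1
Codeword: 1011010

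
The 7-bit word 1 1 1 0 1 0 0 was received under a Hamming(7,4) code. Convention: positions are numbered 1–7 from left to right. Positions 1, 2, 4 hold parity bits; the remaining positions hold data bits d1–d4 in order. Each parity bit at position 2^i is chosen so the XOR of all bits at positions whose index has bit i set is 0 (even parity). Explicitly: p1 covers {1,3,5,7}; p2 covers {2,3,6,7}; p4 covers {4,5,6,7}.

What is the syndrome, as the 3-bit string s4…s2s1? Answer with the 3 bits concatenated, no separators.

s1 (pos 1,3,5,7): 1⊕1⊕1⊕0 = 1
s2 (pos 2,3,6,7): 1⊕1⊕0⊕0 = 0
s4 (pos 4,5,6,7): 0⊕1⊕0⊕0 = 1
Syndrome s4…s1 = 101 → error at position 5.

101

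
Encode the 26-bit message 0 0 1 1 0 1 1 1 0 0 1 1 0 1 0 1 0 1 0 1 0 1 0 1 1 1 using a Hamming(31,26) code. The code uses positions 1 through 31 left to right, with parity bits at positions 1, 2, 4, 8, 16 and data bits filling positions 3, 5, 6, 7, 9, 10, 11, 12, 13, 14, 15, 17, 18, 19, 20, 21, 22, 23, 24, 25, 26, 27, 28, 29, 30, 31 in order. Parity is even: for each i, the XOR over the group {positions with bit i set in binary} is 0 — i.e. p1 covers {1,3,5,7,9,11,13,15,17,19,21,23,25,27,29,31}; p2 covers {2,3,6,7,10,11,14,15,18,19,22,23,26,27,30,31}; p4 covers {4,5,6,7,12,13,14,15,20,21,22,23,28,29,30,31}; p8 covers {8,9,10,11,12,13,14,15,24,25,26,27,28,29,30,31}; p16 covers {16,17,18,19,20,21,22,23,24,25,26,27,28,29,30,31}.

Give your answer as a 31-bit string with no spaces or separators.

Place data at non-parity positions: p1 p2 0 p4 0 1 1 p8 0 1 1 1 0 0 1 p16 1 0 1 0 1 0 1 0 1 0 1 0 1 1 1
p1 (pos 1,3,5,7,9,11,13,15,17,19,21,23,25,27,29,31): XOR of data positions = 0⊕0⊕1⊕0⊕1⊕0⊕1⊕1⊕1⊕1⊕1⊕1⊕1⊕1⊕1 = 1
p2 (pos 2,3,6,7,10,11,14,15,18,19,22,23,26,27,30,31): XOR of data positions = 0⊕1⊕1⊕1⊕1⊕0⊕1⊕0⊕1⊕0⊕1⊕0⊕1⊕1⊕1 = 0
p4 (pos 4,5,6,7,12,13,14,15,20,21,22,23,28,29,30,31): XOR of data positions = 0⊕1⊕1⊕1⊕0⊕0⊕1⊕0⊕1⊕0⊕1⊕0⊕1⊕1⊕1 = 1
p8 (pos 8,9,10,11,12,13,14,15,24,25,26,27,28,29,30,31): XOR of data positions = 0⊕1⊕1⊕1⊕0⊕0⊕1⊕0⊕1⊕0⊕1⊕0⊕1⊕1⊕1 = 1
p16 (pos 16,17,18,19,20,21,22,23,24,25,26,27,28,29,30,31): XOR of data positions = 1⊕0⊕1⊕0⊕1⊕0⊕1⊕0⊕1⊕0⊕1⊕0⊕1⊕1⊕1 = 1
Codeword: 1001011101110011101010101010111

1001011101110011101010101010111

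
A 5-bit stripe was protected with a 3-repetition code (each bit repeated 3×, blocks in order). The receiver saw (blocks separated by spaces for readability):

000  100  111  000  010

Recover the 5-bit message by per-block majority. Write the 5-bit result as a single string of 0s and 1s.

Block 1 (000): 0 ones → 0
Block 2 (100): 1 one → 0
Block 3 (111): 3 ones → 1
Block 4 (000): 0 ones → 0
Block 5 (010): 1 one → 0

00100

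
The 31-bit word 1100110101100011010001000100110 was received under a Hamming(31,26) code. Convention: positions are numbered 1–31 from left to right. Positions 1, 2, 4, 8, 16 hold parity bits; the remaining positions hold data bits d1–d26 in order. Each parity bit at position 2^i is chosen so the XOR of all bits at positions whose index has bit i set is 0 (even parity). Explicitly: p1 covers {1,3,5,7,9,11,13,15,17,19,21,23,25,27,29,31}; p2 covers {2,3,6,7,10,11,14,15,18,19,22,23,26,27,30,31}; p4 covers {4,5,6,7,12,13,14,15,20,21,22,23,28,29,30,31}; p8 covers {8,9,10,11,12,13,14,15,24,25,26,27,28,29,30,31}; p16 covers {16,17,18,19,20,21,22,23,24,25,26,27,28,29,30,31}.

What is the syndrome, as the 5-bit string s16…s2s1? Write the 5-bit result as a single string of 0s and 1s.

s1 (pos 1,3,5,7,9,11,13,15,17,19,21,23,25,27,29,31): 1⊕0⊕1⊕0⊕0⊕1⊕0⊕1⊕0⊕0⊕0⊕0⊕0⊕0⊕1⊕0 = 1
s2 (pos 2,3,6,7,10,11,14,15,18,19,22,23,26,27,30,31): 1⊕0⊕1⊕0⊕1⊕1⊕0⊕1⊕1⊕0⊕1⊕0⊕1⊕0⊕1⊕0 = 1
s4 (pos 4,5,6,7,12,13,14,15,20,21,22,23,28,29,30,31): 0⊕1⊕1⊕0⊕0⊕0⊕0⊕1⊕0⊕0⊕1⊕0⊕0⊕1⊕1⊕0 = 0
s8 (pos 8,9,10,11,12,13,14,15,24,25,26,27,28,29,30,31): 1⊕0⊕1⊕1⊕0⊕0⊕0⊕1⊕0⊕0⊕1⊕0⊕0⊕1⊕1⊕0 = 1
s16 (pos 16,17,18,19,20,21,22,23,24,25,26,27,28,29,30,31): 1⊕0⊕1⊕0⊕0⊕0⊕1⊕0⊕0⊕0⊕1⊕0⊕0⊕1⊕1⊕0 = 0
Syndrome s16…s1 = 01011 → error at position 11.

01011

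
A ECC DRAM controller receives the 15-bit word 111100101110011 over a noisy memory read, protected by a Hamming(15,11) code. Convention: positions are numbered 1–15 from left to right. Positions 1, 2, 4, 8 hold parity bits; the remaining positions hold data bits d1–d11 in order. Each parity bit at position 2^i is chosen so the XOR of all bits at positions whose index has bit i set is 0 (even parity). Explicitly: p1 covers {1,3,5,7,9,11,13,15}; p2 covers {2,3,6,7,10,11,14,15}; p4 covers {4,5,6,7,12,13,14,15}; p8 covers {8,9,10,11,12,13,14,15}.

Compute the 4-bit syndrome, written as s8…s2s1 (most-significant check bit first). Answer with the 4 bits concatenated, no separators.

s1 (pos 1,3,5,7,9,11,13,15): 1⊕1⊕0⊕1⊕1⊕1⊕0⊕1 = 0
s2 (pos 2,3,6,7,10,11,14,15): 1⊕1⊕0⊕1⊕1⊕1⊕1⊕1 = 1
s4 (pos 4,5,6,7,12,13,14,15): 1⊕0⊕0⊕1⊕0⊕0⊕1⊕1 = 0
s8 (pos 8,9,10,11,12,13,14,15): 0⊕1⊕1⊕1⊕0⊕0⊕1⊕1 = 1
Syndrome s8…s1 = 1010 → error at position 10.

1010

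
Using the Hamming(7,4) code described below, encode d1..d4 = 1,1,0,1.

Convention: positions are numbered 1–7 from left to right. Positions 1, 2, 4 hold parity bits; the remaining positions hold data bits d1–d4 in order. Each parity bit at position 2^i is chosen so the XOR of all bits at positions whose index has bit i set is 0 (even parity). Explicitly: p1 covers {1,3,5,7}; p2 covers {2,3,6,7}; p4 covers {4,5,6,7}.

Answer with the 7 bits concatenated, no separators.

Place data at non-parity positions: p1 p2 1 p4 1 0 1
p1 (pos 1,3,5,7): XOR of data positions = 1⊕1⊕1 = 1
p2 (pos 2,3,6,7): XOR of data positions = 1⊕0⊕1 = 0
p4 (pos 4,5,6,7): XOR of data positions = 1⊕0⊕1 = 0
Codeword: 1010101

1010101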